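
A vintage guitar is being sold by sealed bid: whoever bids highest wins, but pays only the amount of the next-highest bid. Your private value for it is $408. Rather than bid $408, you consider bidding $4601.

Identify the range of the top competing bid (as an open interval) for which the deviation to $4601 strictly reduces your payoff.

If the competing bid is below $408, both bids win at the same price — no difference.
If it is above $4601, both bids lose — no difference.
If it lies strictly between $408 and $4601, bidding your value loses (payoff 0) while bidding $4601 wins at a price above your value (payoff negative).
So the deviation strictly hurts on the open interval ($408, $4601).
In a second-price auction your bid sets only whether you win, not what you pay, so bidding your true value is weakly dominant.

($408, $4601)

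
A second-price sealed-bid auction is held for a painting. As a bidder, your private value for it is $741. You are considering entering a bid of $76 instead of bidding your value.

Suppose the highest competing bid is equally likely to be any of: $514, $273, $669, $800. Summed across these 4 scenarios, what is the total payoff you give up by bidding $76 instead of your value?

The deviation costs you only when the competing bid falls strictly between $76 and $741; elsewhere both bids give the same outcome.
$514: truthful payoff $227, deviation payoff $0 → loss $227.
$273: truthful payoff $468, deviation payoff $0 → loss $468.
$669: truthful payoff $72, deviation payoff $0 → loss $72.
$800: outcomes coincide → loss $0.
Total loss = $227 + $468 + $72 = $767.
In a second-price auction your bid sets only whether you win, not what you pay, so bidding your true value is weakly dominant.

$767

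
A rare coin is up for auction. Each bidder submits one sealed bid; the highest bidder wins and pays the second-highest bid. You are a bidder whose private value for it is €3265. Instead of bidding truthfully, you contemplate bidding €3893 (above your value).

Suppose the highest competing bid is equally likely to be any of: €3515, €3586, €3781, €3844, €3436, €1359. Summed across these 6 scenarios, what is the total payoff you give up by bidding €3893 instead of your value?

The deviation costs you only when the competing bid falls strictly between €3265 and €3893; elsewhere both bids give the same outcome.
€3515: truthful payoff €0, deviation payoff −€250 → loss €250.
€3586: truthful payoff €0, deviation payoff −€321 → loss €321.
€3781: truthful payoff €0, deviation payoff −€516 → loss €516.
€3844: truthful payoff €0, deviation payoff −€579 → loss €579.
€3436: truthful payoff €0, deviation payoff −€171 → loss €171.
€1359: outcomes coincide → loss €0.
Total loss = €250 + €321 + €516 + €579 + €171 = €1837.

€1837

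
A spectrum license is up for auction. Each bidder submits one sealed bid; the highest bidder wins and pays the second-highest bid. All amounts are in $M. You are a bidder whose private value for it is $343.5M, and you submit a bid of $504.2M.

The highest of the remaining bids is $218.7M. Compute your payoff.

$124.8M

Your bid $504.2M exceeds the highest competing bid $218.7M, so you win.
In a second-price auction the winner pays the second-highest bid, $218.7M.
Payoff = value − price = $343.5M − $218.7M = $124.8M.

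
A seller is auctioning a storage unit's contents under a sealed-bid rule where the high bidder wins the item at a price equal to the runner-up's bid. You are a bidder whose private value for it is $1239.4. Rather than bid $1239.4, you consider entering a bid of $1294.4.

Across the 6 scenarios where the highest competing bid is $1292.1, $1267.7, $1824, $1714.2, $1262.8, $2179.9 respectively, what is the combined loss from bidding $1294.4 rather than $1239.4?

$104.4

The deviation costs you only when the competing bid falls strictly between $1239.4 and $1294.4; elsewhere both bids give the same outcome.
$1292.1: truthful payoff $0, deviation payoff −$52.7 → loss $52.7.
$1267.7: truthful payoff $0, deviation payoff −$28.3 → loss $28.3.
$1824: outcomes coincide → loss $0.
$1714.2: outcomes coincide → loss $0.
$1262.8: truthful payoff $0, deviation payoff −$23.4 → loss $23.4.
$2179.9: outcomes coincide → loss $0.
Total loss = $52.7 + $28.3 + $23.4 = $104.4.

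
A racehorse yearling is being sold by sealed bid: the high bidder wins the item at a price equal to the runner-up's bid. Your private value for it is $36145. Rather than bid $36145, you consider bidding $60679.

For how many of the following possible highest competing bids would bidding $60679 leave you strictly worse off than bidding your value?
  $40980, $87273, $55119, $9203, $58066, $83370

3

The deviation hurts exactly when the highest competing bid lies strictly between $36145 and $60679 — overbidding then wins at a price above your value.
$40980: inside the interval → strictly worse (loss $4835).
$87273: above both → same outcome either way.
$55119: inside the interval → strictly worse (loss $18974).
$9203: below both → same outcome either way.
$58066: inside the interval → strictly worse (loss $21921).
$83370: above both → same outcome either way.
Count: 3.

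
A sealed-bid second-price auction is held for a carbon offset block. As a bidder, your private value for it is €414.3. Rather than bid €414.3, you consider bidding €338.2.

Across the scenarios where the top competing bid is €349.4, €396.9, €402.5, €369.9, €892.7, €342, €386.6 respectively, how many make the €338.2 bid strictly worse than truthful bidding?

The deviation hurts exactly when the highest competing bid lies strictly between €338.2 and €414.3 — underbidding then forfeits a profitable win.
€349.4: inside the interval → strictly worse (loss €64.9).
€396.9: inside the interval → strictly worse (loss €17.4).
€402.5: inside the interval → strictly worse (loss €11.8).
€369.9: inside the interval → strictly worse (loss €44.4).
€892.7: above both → same outcome either way.
€342: inside the interval → strictly worse (loss €72.3).
€386.6: inside the interval → strictly worse (loss €27.7).
Count: 6.

6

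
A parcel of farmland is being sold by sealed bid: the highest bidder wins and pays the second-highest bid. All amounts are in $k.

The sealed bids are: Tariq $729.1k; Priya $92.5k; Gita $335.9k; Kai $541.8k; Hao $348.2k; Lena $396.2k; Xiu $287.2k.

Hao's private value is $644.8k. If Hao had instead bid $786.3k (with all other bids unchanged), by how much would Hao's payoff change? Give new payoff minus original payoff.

The highest bid among the other bidders is $729.1k; Hao's bid doesn't change that.
Original bid $348.2k: Hao is not highest (top rival bid is $729.1k); payoff $0k.
Alternative bid $786.3k: Hao is highest, pays the top rival bid $729.1k; payoff $644.8k − $729.1k = −$84.3k.
Change in payoff = −$84.3k − ($0k) = −$84.3k.

−$84.3k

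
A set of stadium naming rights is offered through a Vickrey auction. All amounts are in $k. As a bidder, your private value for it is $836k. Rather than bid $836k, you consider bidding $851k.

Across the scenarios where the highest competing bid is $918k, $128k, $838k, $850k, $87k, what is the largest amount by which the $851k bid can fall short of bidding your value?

$14k

$918k: same outcome either way → loss $0k.
$128k: same outcome either way → loss $0k.
$838k: truthful gives $0k, deviation gives −$2k → loss $2k.
$850k: truthful gives $0k, deviation gives −$14k → loss $14k.
$87k: same outcome either way → loss $0k.
Maximum loss: $14k.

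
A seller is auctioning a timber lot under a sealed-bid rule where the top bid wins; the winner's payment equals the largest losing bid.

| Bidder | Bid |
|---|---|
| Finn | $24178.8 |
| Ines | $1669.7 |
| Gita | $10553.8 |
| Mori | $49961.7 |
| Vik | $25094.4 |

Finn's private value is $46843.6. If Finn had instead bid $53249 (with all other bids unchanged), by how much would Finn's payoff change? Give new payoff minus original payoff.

−$3118.1

The highest bid among the other bidders is $49961.7; Finn's bid doesn't change that.
Original bid $24178.8: Finn is not highest (top rival bid is $49961.7); payoff $0.
Alternative bid $53249: Finn is highest, pays the top rival bid $49961.7; payoff $46843.6 − $49961.7 = −$3118.1.
Change in payoff = −$3118.1 − ($0) = −$3118.1.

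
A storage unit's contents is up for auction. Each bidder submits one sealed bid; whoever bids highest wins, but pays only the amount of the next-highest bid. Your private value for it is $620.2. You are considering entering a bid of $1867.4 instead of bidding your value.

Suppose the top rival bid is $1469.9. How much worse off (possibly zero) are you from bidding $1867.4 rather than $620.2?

$849.7

Bidding your value $620.2: you lose (since $620.2 < $1469.9). Payoff $0.
Bidding $1867.4: you win and pay $1469.9. Payoff $620.2 − $1469.9 = −$849.7.
The competing bid $1469.9 lies between your value and your inflated bid, so overbidding wins an item priced above your value.
Loss from deviating = $0 − (−$849.7) = $849.7.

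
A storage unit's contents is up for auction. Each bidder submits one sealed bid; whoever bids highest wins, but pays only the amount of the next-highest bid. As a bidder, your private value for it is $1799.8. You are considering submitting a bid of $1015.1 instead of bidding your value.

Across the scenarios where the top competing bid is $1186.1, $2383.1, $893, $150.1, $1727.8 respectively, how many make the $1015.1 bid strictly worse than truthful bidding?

The deviation hurts exactly when the highest competing bid lies strictly between $1015.1 and $1799.8 — underbidding then forfeits a profitable win.
$1186.1: inside the interval → strictly worse (loss $613.7).
$2383.1: above both → same outcome either way.
$893: below both → same outcome either way.
$150.1: below both → same outcome either way.
$1727.8: inside the interval → strictly worse (loss $72).
Count: 2.

2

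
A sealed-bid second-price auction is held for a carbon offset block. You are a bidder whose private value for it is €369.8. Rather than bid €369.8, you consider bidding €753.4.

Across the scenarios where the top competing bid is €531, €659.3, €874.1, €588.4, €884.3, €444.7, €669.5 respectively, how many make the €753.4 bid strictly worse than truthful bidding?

5

The deviation hurts exactly when the highest competing bid lies strictly between €369.8 and €753.4 — overbidding then wins at a price above your value.
€531: inside the interval → strictly worse (loss €161.2).
€659.3: inside the interval → strictly worse (loss €289.5).
€874.1: above both → same outcome either way.
€588.4: inside the interval → strictly worse (loss €218.6).
€884.3: above both → same outcome either way.
€444.7: inside the interval → strictly worse (loss €74.9).
€669.5: inside the interval → strictly worse (loss €299.7).
Count: 5.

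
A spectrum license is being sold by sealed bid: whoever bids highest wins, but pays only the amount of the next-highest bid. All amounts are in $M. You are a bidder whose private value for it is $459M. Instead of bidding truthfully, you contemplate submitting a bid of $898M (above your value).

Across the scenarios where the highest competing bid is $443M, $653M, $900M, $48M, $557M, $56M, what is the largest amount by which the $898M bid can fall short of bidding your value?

$443M: same outcome either way → loss $0M.
$653M: truthful gives $0M, deviation gives −$194M → loss $194M.
$900M: same outcome either way → loss $0M.
$48M: same outcome either way → loss $0M.
$557M: truthful gives $0M, deviation gives −$98M → loss $98M.
$56M: same outcome either way → loss $0M.
Maximum loss: $194M.

$194M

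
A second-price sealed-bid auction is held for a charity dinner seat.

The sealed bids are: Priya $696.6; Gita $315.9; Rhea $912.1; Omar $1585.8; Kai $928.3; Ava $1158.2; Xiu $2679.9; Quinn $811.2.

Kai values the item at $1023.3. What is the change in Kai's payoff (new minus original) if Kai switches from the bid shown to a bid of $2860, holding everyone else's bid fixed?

The highest bid among the other bidders is $2679.9; Kai's bid doesn't change that.
Original bid $928.3: Kai is not highest (top rival bid is $2679.9); payoff $0.
Alternative bid $2860: Kai is highest, pays the top rival bid $2679.9; payoff $1023.3 − $2679.9 = −$1656.6.
Change in payoff = −$1656.6 − ($0) = −$1656.6.

−$1656.6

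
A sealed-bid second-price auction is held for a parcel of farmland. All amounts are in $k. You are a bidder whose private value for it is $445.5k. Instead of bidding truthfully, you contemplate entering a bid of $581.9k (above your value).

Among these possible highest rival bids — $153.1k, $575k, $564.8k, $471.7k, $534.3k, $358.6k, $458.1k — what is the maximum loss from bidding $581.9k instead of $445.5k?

$153.1k: same outcome either way → loss $0k.
$575k: truthful gives $0k, deviation gives −$129.5k → loss $129.5k.
$564.8k: truthful gives $0k, deviation gives −$119.3k → loss $119.3k.
$471.7k: truthful gives $0k, deviation gives −$26.2k → loss $26.2k.
$534.3k: truthful gives $0k, deviation gives −$88.8k → loss $88.8k.
$358.6k: same outcome either way → loss $0k.
$458.1k: truthful gives $0k, deviation gives −$12.6k → loss $12.6k.
Maximum loss: $129.5k.

$129.5k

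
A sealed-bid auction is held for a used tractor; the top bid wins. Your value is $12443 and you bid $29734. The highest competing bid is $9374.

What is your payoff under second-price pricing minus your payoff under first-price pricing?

You have the highest bid, so you win under either rule.
Second-price: pay $9374 → payoff $3069.
First-price: pay your own bid $29734 → payoff −$17291.
Difference = $3069 − (−$17291) = $20360.

$20360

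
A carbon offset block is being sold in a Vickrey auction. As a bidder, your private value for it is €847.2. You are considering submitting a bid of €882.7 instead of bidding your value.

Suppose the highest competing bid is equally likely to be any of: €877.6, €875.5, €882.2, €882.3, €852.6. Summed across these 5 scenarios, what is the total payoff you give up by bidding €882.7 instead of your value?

The deviation costs you only when the competing bid falls strictly between €847.2 and €882.7; elsewhere both bids give the same outcome.
€877.6: truthful payoff €0, deviation payoff −€30.4 → loss €30.4.
€875.5: truthful payoff €0, deviation payoff −€28.3 → loss €28.3.
€882.2: truthful payoff €0, deviation payoff −€35 → loss €35.
€882.3: truthful payoff €0, deviation payoff −€35.1 → loss €35.1.
€852.6: truthful payoff €0, deviation payoff −€5.4 → loss €5.4.
Total loss = €30.4 + €28.3 + €35 + €35.1 + €5.4 = €134.2.
Truthful bidding weakly dominates here: raising your bid can only win items priced above your value, and lowering it can only forfeit items priced below.

€134.2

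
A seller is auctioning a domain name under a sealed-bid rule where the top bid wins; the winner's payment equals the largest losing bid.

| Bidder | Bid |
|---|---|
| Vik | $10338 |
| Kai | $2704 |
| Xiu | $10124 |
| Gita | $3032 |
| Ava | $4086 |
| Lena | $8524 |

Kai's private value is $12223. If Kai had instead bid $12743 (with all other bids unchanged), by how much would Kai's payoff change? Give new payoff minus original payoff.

$1885

The highest bid among the other bidders is $10338; Kai's bid doesn't change that.
Original bid $2704: Kai is not highest (top rival bid is $10338); payoff $0.
Alternative bid $12743: Kai is highest, pays the top rival bid $10338; payoff $12223 − $10338 = $1885.
Change in payoff = $1885 − ($0) = $1885.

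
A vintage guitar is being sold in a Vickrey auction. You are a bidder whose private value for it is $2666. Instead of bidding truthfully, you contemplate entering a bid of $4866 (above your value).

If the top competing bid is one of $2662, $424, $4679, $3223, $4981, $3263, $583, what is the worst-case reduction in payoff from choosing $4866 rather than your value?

$2662: same outcome either way → loss $0.
$424: same outcome either way → loss $0.
$4679: truthful gives $0, deviation gives −$2013 → loss $2013.
$3223: truthful gives $0, deviation gives −$557 → loss $557.
$4981: same outcome either way → loss $0.
$3263: truthful gives $0, deviation gives −$597 → loss $597.
$583: same outcome either way → loss $0.
Maximum loss: $2013.

$2013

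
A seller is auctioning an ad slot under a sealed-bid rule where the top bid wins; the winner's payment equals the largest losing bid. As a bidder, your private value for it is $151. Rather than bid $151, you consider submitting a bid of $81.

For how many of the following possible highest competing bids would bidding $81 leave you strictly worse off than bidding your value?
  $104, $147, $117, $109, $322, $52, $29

4

The deviation hurts exactly when the highest competing bid lies strictly between $81 and $151 — underbidding then forfeits a profitable win.
$104: inside the interval → strictly worse (loss $47).
$147: inside the interval → strictly worse (loss $4).
$117: inside the interval → strictly worse (loss $34).
$109: inside the interval → strictly worse (loss $42).
$322: above both → same outcome either way.
$52: below both → same outcome either way.
$29: below both → same outcome either way.
Count: 4.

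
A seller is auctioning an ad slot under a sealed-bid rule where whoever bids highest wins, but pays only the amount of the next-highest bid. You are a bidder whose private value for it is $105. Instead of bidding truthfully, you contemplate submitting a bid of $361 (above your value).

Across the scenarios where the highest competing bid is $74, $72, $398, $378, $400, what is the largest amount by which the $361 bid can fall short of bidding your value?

$0

$74: same outcome either way → loss $0.
$72: same outcome either way → loss $0.
$398: same outcome either way → loss $0.
$378: same outcome either way → loss $0.
$400: same outcome either way → loss $0.
Maximum loss: $0.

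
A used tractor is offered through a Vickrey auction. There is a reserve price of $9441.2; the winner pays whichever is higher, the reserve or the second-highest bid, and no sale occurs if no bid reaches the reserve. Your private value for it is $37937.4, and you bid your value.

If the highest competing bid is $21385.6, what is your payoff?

Your bid $37937.4 is the highest and exceeds the reserve.
Price = max(second-highest bid, reserve) = max($21385.6, $9441.2) = $21385.6.
Payoff = $37937.4 − $21385.6 = $16551.8.

$16551.8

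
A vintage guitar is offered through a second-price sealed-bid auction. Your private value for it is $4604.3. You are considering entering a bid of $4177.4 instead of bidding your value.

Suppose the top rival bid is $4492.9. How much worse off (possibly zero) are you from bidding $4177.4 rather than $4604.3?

Bidding your value $4604.3: you win (since $4604.3 > $4492.9) and pay $4492.9. Payoff $111.4.
Bidding $4177.4: you lose. Payoff $0.
The competing bid $4492.9 lies between your shaded bid and your value, so underbidding forfeits an item you could have won at a profitable price.
Loss from deviating = $111.4 − ($0) = $111.4.

$111.4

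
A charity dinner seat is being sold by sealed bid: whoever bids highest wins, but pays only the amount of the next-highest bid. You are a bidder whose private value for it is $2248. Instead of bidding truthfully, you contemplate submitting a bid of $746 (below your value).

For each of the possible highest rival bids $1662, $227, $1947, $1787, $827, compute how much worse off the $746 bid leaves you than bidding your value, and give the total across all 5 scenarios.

$2769

The deviation costs you only when the competing bid falls strictly between $746 and $2248; elsewhere both bids give the same outcome.
$1662: truthful payoff $586, deviation payoff $0 → loss $586.
$227: outcomes coincide → loss $0.
$1947: truthful payoff $301, deviation payoff $0 → loss $301.
$1787: truthful payoff $461, deviation payoff $0 → loss $461.
$827: truthful payoff $1421, deviation payoff $0 → loss $1421.
Total loss = $586 + $301 + $461 + $1421 = $2769.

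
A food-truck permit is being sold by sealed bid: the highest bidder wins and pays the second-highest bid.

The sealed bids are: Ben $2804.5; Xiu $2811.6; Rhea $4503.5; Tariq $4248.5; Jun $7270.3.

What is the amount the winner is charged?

Highest bid: Jun at $7270.3, so Jun wins.
Second-highest bid: Rhea at $4503.5 — that is the price the winner pays.

$4503.5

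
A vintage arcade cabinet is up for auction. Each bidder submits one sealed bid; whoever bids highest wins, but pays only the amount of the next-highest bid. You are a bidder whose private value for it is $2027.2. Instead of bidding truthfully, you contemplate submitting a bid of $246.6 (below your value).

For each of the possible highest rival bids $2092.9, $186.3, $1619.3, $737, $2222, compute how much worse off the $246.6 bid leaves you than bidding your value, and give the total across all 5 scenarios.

The deviation costs you only when the competing bid falls strictly between $246.6 and $2027.2; elsewhere both bids give the same outcome.
$2092.9: outcomes coincide → loss $0.
$186.3: outcomes coincide → loss $0.
$1619.3: truthful payoff $407.9, deviation payoff $0 → loss $407.9.
$737: truthful payoff $1290.2, deviation payoff $0 → loss $1290.2.
$2222: outcomes coincide → loss $0.
Total loss = $407.9 + $1290.2 = $1698.1.

$1698.1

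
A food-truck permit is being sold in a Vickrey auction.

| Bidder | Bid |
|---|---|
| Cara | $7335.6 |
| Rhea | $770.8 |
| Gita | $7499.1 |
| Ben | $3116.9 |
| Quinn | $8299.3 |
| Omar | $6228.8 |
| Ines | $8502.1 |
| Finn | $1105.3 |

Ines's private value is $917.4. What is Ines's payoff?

−$7381.9

Highest bid: Ines at $8502.1, so Ines wins.
Second-highest bid: Quinn at $8299.3 — that is the price the winner pays.
Ines's payoff = value − price = $917.4 − $8299.3 = −$7381.9.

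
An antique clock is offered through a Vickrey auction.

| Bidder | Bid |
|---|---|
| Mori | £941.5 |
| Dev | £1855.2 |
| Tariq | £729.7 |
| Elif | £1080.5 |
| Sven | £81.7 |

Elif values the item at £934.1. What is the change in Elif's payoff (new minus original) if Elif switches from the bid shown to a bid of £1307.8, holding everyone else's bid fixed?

The highest bid among the other bidders is £1855.2; Elif's bid doesn't change that.
Original bid £1080.5: Elif is not highest (top rival bid is £1855.2); payoff £0.
Alternative bid £1307.8: Elif is not highest (top rival bid is £1855.2); payoff £0.
Change in payoff = £0 − (£0) = £0.

£0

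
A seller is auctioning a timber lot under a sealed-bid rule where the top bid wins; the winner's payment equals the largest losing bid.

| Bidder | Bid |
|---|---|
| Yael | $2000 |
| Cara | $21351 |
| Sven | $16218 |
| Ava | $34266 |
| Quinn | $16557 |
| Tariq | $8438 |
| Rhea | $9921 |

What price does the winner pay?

Highest bid: Ava at $34266, so Ava wins.
Second-highest bid: Cara at $21351 — that is the price the winner pays.

$21351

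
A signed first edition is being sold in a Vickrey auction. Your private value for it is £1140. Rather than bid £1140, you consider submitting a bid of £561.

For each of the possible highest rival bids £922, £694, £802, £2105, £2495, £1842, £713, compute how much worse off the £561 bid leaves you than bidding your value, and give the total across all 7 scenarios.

The deviation costs you only when the competing bid falls strictly between £561 and £1140; elsewhere both bids give the same outcome.
£922: truthful payoff £218, deviation payoff £0 → loss £218.
£694: truthful payoff £446, deviation payoff £0 → loss £446.
£802: truthful payoff £338, deviation payoff £0 → loss £338.
£2105: outcomes coincide → loss £0.
£2495: outcomes coincide → loss £0.
£1842: outcomes coincide → loss £0.
£713: truthful payoff £427, deviation payoff £0 → loss £427.
Total loss = £218 + £446 + £338 + £427 = £1429.

£1429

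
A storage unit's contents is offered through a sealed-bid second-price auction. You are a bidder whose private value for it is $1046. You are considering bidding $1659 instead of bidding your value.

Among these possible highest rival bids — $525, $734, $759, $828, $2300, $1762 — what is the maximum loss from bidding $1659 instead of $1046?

$0

$525: same outcome either way → loss $0.
$734: same outcome either way → loss $0.
$759: same outcome either way → loss $0.
$828: same outcome either way → loss $0.
$2300: same outcome either way → loss $0.
$1762: same outcome either way → loss $0.
Maximum loss: $0.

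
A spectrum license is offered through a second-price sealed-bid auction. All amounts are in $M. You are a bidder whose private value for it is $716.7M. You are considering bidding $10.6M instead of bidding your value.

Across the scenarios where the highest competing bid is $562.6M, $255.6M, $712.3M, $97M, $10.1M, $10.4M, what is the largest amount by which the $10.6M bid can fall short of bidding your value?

$619.7M

$562.6M: truthful gives $154.1M, deviation gives $0M → loss $154.1M.
$255.6M: truthful gives $461.1M, deviation gives $0M → loss $461.1M.
$712.3M: truthful gives $4.4M, deviation gives $0M → loss $4.4M.
$97M: truthful gives $619.7M, deviation gives $0M → loss $619.7M.
$10.1M: same outcome either way → loss $0M.
$10.4M: same outcome either way → loss $0M.
Maximum loss: $619.7M.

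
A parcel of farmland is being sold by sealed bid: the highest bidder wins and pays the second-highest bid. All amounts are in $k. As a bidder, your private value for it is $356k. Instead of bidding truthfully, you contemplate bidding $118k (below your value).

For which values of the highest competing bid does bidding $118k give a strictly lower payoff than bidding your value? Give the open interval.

If the competing bid is below $118k, both bids win at the same price — no difference.
If it is above $356k, both bids lose — no difference.
If it lies strictly between $118k and $356k, bidding your value wins at a price below your value (positive payoff) while bidding $118k loses (payoff 0).
So the deviation strictly hurts on the open interval ($118k, $356k).
Truthful bidding weakly dominates here: raising your bid can only win items priced above your value, and lowering it can only forfeit items priced below.

($118k, $356k)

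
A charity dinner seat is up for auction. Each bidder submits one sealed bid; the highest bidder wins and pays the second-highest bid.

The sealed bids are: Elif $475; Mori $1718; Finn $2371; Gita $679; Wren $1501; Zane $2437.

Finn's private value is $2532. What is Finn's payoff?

Highest bid: Zane at $2437, so Zane wins.
Second-highest bid: Finn at $2371 — that is the price the winner pays.
Finn did not win, so Finn pays nothing and receives nothing: payoff $0.

$0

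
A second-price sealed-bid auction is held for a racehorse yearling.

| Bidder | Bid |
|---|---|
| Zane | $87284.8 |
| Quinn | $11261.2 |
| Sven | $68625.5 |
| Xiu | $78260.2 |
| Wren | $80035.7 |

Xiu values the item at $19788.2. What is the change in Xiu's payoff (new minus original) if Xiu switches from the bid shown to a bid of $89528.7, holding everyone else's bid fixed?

−$67496.6

The highest bid among the other bidders is $87284.8; Xiu's bid doesn't change that.
Original bid $78260.2: Xiu is not highest (top rival bid is $87284.8); payoff $0.
Alternative bid $89528.7: Xiu is highest, pays the top rival bid $87284.8; payoff $19788.2 − $87284.8 = −$67496.6.
Change in payoff = −$67496.6 − ($0) = −$67496.6.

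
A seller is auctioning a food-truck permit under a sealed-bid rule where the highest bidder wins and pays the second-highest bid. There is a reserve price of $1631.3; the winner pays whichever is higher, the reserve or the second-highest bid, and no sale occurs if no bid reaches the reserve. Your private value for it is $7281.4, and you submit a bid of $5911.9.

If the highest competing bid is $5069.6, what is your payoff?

$2211.8

Your bid $5911.9 is the highest and exceeds the reserve.
Price = max(second-highest bid, reserve) = max($5069.6, $1631.3) = $5069.6.
Payoff = $7281.4 − $5069.6 = $2211.8.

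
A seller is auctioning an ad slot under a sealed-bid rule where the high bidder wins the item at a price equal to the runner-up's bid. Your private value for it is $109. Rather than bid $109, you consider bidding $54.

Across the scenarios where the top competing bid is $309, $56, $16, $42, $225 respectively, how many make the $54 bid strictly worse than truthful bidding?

The deviation hurts exactly when the highest competing bid lies strictly between $54 and $109 — underbidding then forfeits a profitable win.
$309: above both → same outcome either way.
$56: inside the interval → strictly worse (loss $53).
$16: below both → same outcome either way.
$42: below both → same outcome either way.
$225: above both → same outcome either way.
Count: 1.

1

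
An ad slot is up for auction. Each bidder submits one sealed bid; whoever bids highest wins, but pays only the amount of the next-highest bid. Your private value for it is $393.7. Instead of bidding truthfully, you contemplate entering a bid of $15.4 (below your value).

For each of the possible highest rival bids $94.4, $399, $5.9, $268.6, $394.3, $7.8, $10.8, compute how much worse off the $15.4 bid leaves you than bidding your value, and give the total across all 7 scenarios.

$424.4

The deviation costs you only when the competing bid falls strictly between $15.4 and $393.7; elsewhere both bids give the same outcome.
$94.4: truthful payoff $299.3, deviation payoff $0 → loss $299.3.
$399: outcomes coincide → loss $0.
$5.9: outcomes coincide → loss $0.
$268.6: truthful payoff $125.1, deviation payoff $0 → loss $125.1.
$394.3: outcomes coincide → loss $0.
$7.8: outcomes coincide → loss $0.
$10.8: outcomes coincide → loss $0.
Total loss = $299.3 + $125.1 = $424.4.
In a second-price auction your bid sets only whether you win, not what you pay, so bidding your true value is weakly dominant.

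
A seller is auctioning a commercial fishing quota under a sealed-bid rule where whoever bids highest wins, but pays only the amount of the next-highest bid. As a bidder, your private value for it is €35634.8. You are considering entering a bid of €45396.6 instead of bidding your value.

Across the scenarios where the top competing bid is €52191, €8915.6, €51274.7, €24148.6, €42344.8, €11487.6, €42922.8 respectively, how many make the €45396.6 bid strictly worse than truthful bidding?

The deviation hurts exactly when the highest competing bid lies strictly between €35634.8 and €45396.6 — overbidding then wins at a price above your value.
€52191: above both → same outcome either way.
€8915.6: below both → same outcome either way.
€51274.7: above both → same outcome either way.
€24148.6: below both → same outcome either way.
€42344.8: inside the interval → strictly worse (loss €6710).
€11487.6: below both → same outcome either way.
€42922.8: inside the interval → strictly worse (loss €7288).
Count: 2.

2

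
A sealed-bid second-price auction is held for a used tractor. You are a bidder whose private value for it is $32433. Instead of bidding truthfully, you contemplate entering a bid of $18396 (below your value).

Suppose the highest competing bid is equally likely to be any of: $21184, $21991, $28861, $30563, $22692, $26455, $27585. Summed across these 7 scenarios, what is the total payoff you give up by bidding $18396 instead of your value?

$47700

The deviation costs you only when the competing bid falls strictly between $18396 and $32433; elsewhere both bids give the same outcome.
$21184: truthful payoff $11249, deviation payoff $0 → loss $11249.
$21991: truthful payoff $10442, deviation payoff $0 → loss $10442.
$28861: truthful payoff $3572, deviation payoff $0 → loss $3572.
$30563: truthful payoff $1870, deviation payoff $0 → loss $1870.
$22692: truthful payoff $9741, deviation payoff $0 → loss $9741.
$26455: truthful payoff $5978, deviation payoff $0 → loss $5978.
$27585: truthful payoff $4848, deviation payoff $0 → loss $4848.
Total loss = $11249 + $10442 + $3572 + $1870 + $9741 + $5978 + $4848 = $47700.
Truthful bidding weakly dominates here: raising your bid can only win items priced above your value, and lowering it can only forfeit items priced below.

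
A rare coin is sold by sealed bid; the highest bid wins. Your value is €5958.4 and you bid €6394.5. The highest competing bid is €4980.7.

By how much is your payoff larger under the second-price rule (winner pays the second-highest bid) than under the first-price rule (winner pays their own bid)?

€1413.8

You have the highest bid, so you win under either rule.
Second-price: pay €4980.7 → payoff €977.7.
First-price: pay your own bid €6394.5 → payoff −€436.1.
Difference = €977.7 − (−€436.1) = €1413.8.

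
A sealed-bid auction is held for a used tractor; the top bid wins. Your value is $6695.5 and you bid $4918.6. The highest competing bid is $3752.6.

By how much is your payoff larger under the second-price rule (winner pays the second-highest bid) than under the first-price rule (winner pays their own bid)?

You have the highest bid, so you win under either rule.
Second-price: pay $3752.6 → payoff $2942.9.
First-price: pay your own bid $4918.6 → payoff $1776.9.
Difference = $2942.9 − ($1776.9) = $1166.

$1166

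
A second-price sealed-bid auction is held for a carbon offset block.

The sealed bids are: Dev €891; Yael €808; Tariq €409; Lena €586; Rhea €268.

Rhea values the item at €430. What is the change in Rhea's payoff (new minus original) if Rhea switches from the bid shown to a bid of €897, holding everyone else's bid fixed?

−€461

The highest bid among the other bidders is €891; Rhea's bid doesn't change that.
Original bid €268: Rhea is not highest (top rival bid is €891); payoff €0.
Alternative bid €897: Rhea is highest, pays the top rival bid €891; payoff €430 − €891 = −€461.
Change in payoff = −€461 − (€0) = −€461.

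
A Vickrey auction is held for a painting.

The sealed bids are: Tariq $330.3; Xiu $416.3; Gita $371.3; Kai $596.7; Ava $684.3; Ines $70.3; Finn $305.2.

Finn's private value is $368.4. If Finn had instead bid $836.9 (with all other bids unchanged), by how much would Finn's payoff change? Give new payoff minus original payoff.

The highest bid among the other bidders is $684.3; Finn's bid doesn't change that.
Original bid $305.2: Finn is not highest (top rival bid is $684.3); payoff $0.
Alternative bid $836.9: Finn is highest, pays the top rival bid $684.3; payoff $368.4 − $684.3 = −$315.9.
Change in payoff = −$315.9 − ($0) = −$315.9.

−$315.9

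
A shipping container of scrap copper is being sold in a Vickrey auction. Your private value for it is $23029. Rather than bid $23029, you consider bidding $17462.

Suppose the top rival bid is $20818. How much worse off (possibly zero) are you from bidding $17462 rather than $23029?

Bidding your value $23029: you win (since $23029 > $20818) and pay $20818. Payoff $2211.
Bidding $17462: you lose. Payoff $0.
The competing bid $20818 lies between your shaded bid and your value, so underbidding forfeits an item you could have won at a profitable price.
Loss from deviating = $2211 − ($0) = $2211.

$2211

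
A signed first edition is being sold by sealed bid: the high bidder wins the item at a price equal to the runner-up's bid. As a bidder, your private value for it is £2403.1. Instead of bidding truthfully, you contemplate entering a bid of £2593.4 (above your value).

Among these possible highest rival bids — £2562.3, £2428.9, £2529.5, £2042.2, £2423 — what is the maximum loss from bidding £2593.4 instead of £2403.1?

£2562.3: truthful gives £0, deviation gives −£159.2 → loss £159.2.
£2428.9: truthful gives £0, deviation gives −£25.8 → loss £25.8.
£2529.5: truthful gives £0, deviation gives −£126.4 → loss £126.4.
£2042.2: same outcome either way → loss £0.
£2423: truthful gives £0, deviation gives −£19.9 → loss £19.9.
Maximum loss: £159.2.

£159.2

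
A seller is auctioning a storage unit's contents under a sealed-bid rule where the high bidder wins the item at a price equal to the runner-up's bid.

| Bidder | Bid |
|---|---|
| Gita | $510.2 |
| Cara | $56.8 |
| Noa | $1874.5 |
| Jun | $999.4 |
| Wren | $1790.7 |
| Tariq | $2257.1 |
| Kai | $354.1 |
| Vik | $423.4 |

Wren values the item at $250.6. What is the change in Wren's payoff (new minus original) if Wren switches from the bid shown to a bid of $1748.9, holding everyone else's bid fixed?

$0

The highest bid among the other bidders is $2257.1; Wren's bid doesn't change that.
Original bid $1790.7: Wren is not highest (top rival bid is $2257.1); payoff $0.
Alternative bid $1748.9: Wren is not highest (top rival bid is $2257.1); payoff $0.
Change in payoff = $0 − ($0) = $0.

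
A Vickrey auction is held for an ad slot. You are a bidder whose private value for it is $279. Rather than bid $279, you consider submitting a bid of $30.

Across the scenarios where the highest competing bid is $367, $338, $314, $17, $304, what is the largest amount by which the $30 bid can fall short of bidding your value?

$367: same outcome either way → loss $0.
$338: same outcome either way → loss $0.
$314: same outcome either way → loss $0.
$17: same outcome either way → loss $0.
$304: same outcome either way → loss $0.
Maximum loss: $0.

$0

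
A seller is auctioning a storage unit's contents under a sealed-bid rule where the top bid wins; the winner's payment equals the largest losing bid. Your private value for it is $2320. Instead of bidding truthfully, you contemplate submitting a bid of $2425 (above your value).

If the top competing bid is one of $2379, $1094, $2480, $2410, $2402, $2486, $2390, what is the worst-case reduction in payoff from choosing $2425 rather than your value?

$90

$2379: truthful gives $0, deviation gives −$59 → loss $59.
$1094: same outcome either way → loss $0.
$2480: same outcome either way → loss $0.
$2410: truthful gives $0, deviation gives −$90 → loss $90.
$2402: truthful gives $0, deviation gives −$82 → loss $82.
$2486: same outcome either way → loss $0.
$2390: truthful gives $0, deviation gives −$70 → loss $70.
Maximum loss: $90.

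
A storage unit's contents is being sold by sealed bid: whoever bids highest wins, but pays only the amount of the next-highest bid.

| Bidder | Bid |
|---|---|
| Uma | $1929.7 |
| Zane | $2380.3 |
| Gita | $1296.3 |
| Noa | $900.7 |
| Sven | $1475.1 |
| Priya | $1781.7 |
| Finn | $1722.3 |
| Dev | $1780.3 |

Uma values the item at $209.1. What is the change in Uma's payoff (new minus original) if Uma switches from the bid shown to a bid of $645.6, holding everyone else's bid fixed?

$0

The highest bid among the other bidders is $2380.3; Uma's bid doesn't change that.
Original bid $1929.7: Uma is not highest (top rival bid is $2380.3); payoff $0.
Alternative bid $645.6: Uma is not highest (top rival bid is $2380.3); payoff $0.
Change in payoff = $0 − ($0) = $0.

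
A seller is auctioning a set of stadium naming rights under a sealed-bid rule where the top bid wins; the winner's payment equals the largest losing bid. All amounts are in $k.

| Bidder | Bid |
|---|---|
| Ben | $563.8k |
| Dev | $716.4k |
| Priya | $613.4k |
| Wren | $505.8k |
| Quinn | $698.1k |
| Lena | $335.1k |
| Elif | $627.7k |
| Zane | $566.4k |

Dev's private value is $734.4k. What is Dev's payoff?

Highest bid: Dev at $716.4k, so Dev wins.
Second-highest bid: Quinn at $698.1k — that is the price the winner pays.
Dev's payoff = value − price = $734.4k − $698.1k = $36.3k.

$36.3k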